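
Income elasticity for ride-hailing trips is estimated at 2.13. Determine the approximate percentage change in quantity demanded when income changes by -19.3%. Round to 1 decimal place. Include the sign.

%ΔQ ≈ η × %ΔI = 2.13 × (-19.3%) = -41.1%.

-41.1%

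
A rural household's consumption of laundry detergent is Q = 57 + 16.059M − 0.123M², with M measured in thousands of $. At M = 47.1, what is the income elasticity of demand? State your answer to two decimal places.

At M = 47.1: Q = 540.5145.
dQ/dM = 16.059 − 0.246M = 4.47240.
η = (dQ/dM)·(M/Q) = 4.47240 × (47.1/540.5145) = 0.39.

0.39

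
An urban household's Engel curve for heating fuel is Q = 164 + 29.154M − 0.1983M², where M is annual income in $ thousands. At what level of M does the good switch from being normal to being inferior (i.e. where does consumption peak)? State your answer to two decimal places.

73.51

dQ/dM = 29.154 − 0.3966M.
The good is inferior where dQ/dM < 0. Setting dQ/dM = 0 gives M = 29.154 / 0.3966 = 73.51.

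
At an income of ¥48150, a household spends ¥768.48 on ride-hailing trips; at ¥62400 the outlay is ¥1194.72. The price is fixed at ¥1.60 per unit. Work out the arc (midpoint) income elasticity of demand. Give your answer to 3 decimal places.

With a constant price, Q₁ = 768.48/1.60 = 480.300 and Q₂ = 1194.72/1.60 = 746.700 (equivalently, work directly with expenditure since P cancels).
Midpoint %ΔQ = (1194.72 − 768.48)/981.60 = 0.43423; midpoint %ΔI = (62400 − 48150)/55275 = 0.25780.
η = 0.43423 / 0.25780 = 1.684.

1.684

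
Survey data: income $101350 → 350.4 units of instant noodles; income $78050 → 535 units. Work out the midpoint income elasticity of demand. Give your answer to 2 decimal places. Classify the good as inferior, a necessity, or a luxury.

ΔQ = 535 − 350.4 = 184.6; midpoint Q̄ = (350.4 + 535)/2 = 442.7.
ΔI = 78050 − 101350 = -23300; midpoint Ī = (101350 + 78050)/2 = 89700.
η = (ΔQ/Q̄) ÷ (ΔI/Ī) = (184.6/442.7) ÷ (-23300/89700) = -1.61.
η < 0 ⇒ inferior good.

-1.61 (inferior good)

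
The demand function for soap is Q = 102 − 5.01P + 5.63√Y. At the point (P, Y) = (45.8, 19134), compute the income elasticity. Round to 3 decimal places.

0.598

At P = 45.8, Y = 19134: Q = 651.316.
Holding P constant, ∂Q/∂Y = 5.63/(2√Y) = 0.0203505.
η_Y = (∂Q/∂Y)·(Y/Q) = 0.0203505 × (19134/651.316) = 0.598.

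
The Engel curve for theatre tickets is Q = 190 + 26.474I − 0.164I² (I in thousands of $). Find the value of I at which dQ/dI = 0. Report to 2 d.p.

dQ/dI = 26.474 − 0.328I.
The good is inferior where dQ/dI < 0. Setting dQ/dI = 0 gives I = 26.474 / 0.328 = 80.71.

80.71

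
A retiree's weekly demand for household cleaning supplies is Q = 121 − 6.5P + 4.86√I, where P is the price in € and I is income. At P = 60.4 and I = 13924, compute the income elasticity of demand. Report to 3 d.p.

At P = 60.4, I = 13924: Q = 301.880.
Holding P constant, ∂Q/∂I = 4.86/(2√I) = 0.0205932.
η_I = (∂Q/∂I)·(I/Q) = 0.0205932 × (13924/301.880) = 0.950.

0.950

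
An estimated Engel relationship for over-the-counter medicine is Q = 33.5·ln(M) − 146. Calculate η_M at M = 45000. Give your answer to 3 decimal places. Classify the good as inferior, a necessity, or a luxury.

0.157 (necessity)

At M = 45000: Q = 212.933.
dQ/dM = 33.5/M = 0.000744444 at this income.
η = (dQ/dM)·(M/Q) = 0.000744444 × (45000/212.933) = 0.157.
Since 0 < η < 1, the good is a necessity.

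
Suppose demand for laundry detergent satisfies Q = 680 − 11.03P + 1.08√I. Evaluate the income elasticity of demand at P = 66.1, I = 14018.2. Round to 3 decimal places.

0.811

At P = 66.1, I = 14018.2: Q = 78.787.
Holding P constant, ∂Q/∂I = 1.08/(2√I) = 0.00456087.
η_I = (∂Q/∂I)·(I/Q) = 0.00456087 × (14018.2/78.787) = 0.811.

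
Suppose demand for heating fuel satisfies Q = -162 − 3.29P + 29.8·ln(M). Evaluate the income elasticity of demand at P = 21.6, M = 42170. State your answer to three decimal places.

At P = 21.6, M = 42170: Q = 84.290.
Holding P constant, ∂Q/∂M = 29.8/M = 0.000706664.
η_M = (∂Q/∂M)·(M/Q) = 0.000706664 × (42170/84.290) = 0.354.

0.354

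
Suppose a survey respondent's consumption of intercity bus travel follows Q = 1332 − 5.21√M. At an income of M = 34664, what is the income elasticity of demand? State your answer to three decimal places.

At M = 34664: Q = 361.988.
dQ/dM = -5.21/(2√M) = -0.0139916 at this income.
η = (dQ/dM)·(M/Q) = -0.0139916 × (34664/361.988) = -1.340.

-1.340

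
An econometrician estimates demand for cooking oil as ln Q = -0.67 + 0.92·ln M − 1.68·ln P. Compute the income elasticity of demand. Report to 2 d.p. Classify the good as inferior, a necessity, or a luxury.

0.92 (necessity)

In a log-linear demand, the coefficient on ln M is the income elasticity.
So η = 0.92.
0 < η < 1 ⇒ necessity.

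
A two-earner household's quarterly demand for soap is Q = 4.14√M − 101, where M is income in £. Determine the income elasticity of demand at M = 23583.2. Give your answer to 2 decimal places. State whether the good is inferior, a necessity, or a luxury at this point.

0.59 (necessity)

At M = 23583.2: Q = 534.772.
dQ/dM = 4.14/(2√M) = 0.0134794 at this income.
η = (dQ/dM)·(M/Q) = 0.0134794 × (23583.2/534.772) = 0.59.
Since 0 < η < 1, the good is a necessity.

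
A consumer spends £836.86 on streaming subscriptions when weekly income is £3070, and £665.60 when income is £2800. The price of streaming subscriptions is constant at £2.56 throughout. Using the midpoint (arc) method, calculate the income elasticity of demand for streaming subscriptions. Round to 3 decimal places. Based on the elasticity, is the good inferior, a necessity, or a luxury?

With a constant price, Q₁ = 836.86/2.56 = 326.898 and Q₂ = 665.60/2.56 = 260.000 (equivalently, work directly with expenditure since P cancels).
Midpoint %ΔQ = (665.60 − 836.86)/751.23 = -0.22797; midpoint %ΔI = (2800 − 3070)/2935 = -0.09199.
η = -0.22797 / -0.09199 = 2.478.
η > 1 ⇒ luxury.

2.478 (luxury)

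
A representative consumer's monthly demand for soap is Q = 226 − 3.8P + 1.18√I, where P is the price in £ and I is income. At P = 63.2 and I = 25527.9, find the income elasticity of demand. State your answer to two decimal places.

0.54

At P = 63.2, I = 25527.9: Q = 174.374.
Holding P constant, ∂Q/∂I = 1.18/(2√I) = 0.0036927.
η_I = (∂Q/∂I)·(I/Q) = 0.0036927 × (25527.9/174.374) = 0.54.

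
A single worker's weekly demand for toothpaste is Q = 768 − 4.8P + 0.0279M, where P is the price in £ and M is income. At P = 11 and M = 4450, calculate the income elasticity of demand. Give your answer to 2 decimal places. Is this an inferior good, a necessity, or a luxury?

0.15 (necessity)

At P = 11, M = 4450: Q = 839.355.
Holding P constant, ∂Q/∂M = 0.0279.
η_M = (∂Q/∂M)·(M/Q) = 0.0279 × (4450/839.355) = 0.15.
Since 0 < η < 1, this is a necessity.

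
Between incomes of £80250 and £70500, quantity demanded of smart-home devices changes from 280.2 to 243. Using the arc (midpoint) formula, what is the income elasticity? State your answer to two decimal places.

1.10

ΔQ = 243 − 280.2 = -37.2; midpoint Q̄ = (280.2 + 243)/2 = 261.6.
ΔI = 70500 − 80250 = -9750; midpoint Ī = (80250 + 70500)/2 = 75375.
η = (ΔQ/Q̄) ÷ (ΔI/Ī) = (-37.2/261.6) ÷ (-9750/75375) = 1.10.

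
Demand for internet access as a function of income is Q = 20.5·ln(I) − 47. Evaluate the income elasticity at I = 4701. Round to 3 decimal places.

0.162

At I = 4701: Q = 126.338.
dQ/dI = 20.5/I = 0.00436077 at this income.
η = (dQ/dI)·(I/Q) = 0.00436077 × (4701/126.338) = 0.162.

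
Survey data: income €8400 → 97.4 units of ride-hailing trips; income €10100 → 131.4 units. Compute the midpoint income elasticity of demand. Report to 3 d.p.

ΔQ = 131.4 − 97.4 = 34; midpoint Q̄ = (97.4 + 131.4)/2 = 114.4.
ΔI = 10100 − 8400 = 1700; midpoint Ī = (8400 + 10100)/2 = 9250.
η = (ΔQ/Q̄) ÷ (ΔI/Ī) = (34/114.4) ÷ (1700/9250) = 1.617.

1.617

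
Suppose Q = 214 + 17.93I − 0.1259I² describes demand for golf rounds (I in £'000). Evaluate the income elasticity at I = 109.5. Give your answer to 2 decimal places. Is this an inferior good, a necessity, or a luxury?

At I = 109.5: Q = 667.7625.
dQ/dI = 17.93 − 0.2518I = -9.64210.
η = (dQ/dI)·(I/Q) = -9.64210 × (109.5/667.7625) = -1.58.
η < 0 ⇒ inferior good.

-1.58 (inferior good)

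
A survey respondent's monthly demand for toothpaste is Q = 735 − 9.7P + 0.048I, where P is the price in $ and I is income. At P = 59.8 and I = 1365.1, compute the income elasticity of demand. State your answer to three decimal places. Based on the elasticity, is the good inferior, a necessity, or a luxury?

At P = 59.8, I = 1365.1: Q = 220.465.
Holding P constant, ∂Q/∂I = 0.048.
η_I = (∂Q/∂I)·(I/Q) = 0.048 × (1365.1/220.465) = 0.297.
Since 0 < η < 1, this is a necessity.

0.297 (necessity)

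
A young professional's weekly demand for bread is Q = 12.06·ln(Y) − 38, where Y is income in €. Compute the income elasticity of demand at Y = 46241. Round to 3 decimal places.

0.132

At Y = 46241: Q = 91.544.
dQ/dY = 12.06/Y = 0.000260808 at this income.
η = (dQ/dY)·(Y/Q) = 0.000260808 × (46241/91.544) = 0.132.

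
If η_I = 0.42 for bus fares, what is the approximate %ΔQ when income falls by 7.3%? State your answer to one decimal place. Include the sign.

-3.1%

%ΔQ ≈ η × %ΔI = 0.42 × (-7.3%) = -3.1%.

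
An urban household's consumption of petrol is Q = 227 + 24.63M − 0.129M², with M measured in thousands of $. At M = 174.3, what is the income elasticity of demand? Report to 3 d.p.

At M = 174.3: Q = 600.9258.
dQ/dM = 24.63 − 0.258M = -20.33940.
η = (dQ/dM)·(M/Q) = -20.33940 × (174.3/600.9258) = -5.899.

-5.899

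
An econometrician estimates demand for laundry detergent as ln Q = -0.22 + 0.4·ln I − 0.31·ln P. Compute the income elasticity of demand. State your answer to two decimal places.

In a log-linear demand, the coefficient on ln I is the income elasticity.
So η = 0.40.

0.40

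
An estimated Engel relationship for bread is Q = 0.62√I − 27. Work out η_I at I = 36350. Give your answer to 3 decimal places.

At I = 36350: Q = 91.207.
dQ/dI = 0.62/(2√I) = 0.00162596 at this income.
η = (dQ/dI)·(I/Q) = 0.00162596 × (36350/91.207) = 0.648.

0.648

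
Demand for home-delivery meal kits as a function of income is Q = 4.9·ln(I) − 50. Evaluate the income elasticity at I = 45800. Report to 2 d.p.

1.89

At I = 45800: Q = 2.587.
dQ/dI = 4.9/I = 0.000106987 at this income.
η = (dQ/dI)·(I/Q) = 0.000106987 × (45800/2.587) = 1.89.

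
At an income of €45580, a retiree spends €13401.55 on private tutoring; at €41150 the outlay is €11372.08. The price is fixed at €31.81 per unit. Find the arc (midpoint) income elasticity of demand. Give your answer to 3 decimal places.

1.604

With a constant price, Q₁ = 13401.55/31.81 = 421.300 and Q₂ = 11372.08/31.81 = 357.500 (equivalently, work directly with expenditure since P cancels).
Midpoint %ΔQ = (11372.08 − 13401.55)/12386.81 = -0.16384; midpoint %ΔI = (41150 − 45580)/43365 = -0.10216.
η = -0.16384 / -0.10216 = 1.604.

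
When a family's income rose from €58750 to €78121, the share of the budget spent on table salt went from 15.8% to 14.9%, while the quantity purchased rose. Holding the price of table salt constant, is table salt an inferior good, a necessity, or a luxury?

Quantity rises but the budget share falls as income rises, so 0 < η < 1.

necessity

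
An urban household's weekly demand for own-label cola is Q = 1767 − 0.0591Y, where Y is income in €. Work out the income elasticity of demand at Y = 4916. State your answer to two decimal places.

-0.20

At Y = 4916: Q = 1476.464.
dQ/dY = −0.0591.
η = (dQ/dY)·(Y/Q) = -0.0591 × (4916/1476.464) = -0.20.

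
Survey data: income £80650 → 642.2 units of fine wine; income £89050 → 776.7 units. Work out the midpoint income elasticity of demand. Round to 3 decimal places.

ΔQ = 776.7 − 642.2 = 134.5; midpoint Q̄ = (642.2 + 776.7)/2 = 709.45.
ΔI = 89050 − 80650 = 8400; midpoint Ī = (80650 + 89050)/2 = 84850.
η = (ΔQ/Q̄) ÷ (ΔI/Ī) = (134.5/709.45) ÷ (8400/84850) = 1.915.

1.915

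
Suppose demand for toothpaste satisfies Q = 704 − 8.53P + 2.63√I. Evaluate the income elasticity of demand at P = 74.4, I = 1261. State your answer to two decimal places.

0.29

At P = 74.4, I = 1261: Q = 162.761.
Holding P constant, ∂Q/∂I = 2.63/(2√I) = 0.0370312.
η_I = (∂Q/∂I)·(I/Q) = 0.0370312 × (1261/162.761) = 0.29.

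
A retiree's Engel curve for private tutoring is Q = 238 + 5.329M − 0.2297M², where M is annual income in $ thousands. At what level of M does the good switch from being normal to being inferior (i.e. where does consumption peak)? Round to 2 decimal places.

dQ/dM = 5.329 − 0.4594M.
The good is inferior where dQ/dM < 0. Setting dQ/dM = 0 gives M = 5.329 / 0.4594 = 11.60.

11.60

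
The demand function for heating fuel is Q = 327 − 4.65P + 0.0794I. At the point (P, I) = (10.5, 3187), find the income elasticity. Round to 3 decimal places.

0.476

At P = 10.5, I = 3187: Q = 531.223.
Holding P constant, ∂Q/∂I = 0.0794.
η_I = (∂Q/∂I)·(I/Q) = 0.0794 × (3187/531.223) = 0.476.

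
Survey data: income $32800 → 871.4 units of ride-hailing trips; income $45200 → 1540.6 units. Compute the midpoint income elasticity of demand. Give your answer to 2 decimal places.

1.75

ΔQ = 1540.6 − 871.4 = 669.2; midpoint Q̄ = (871.4 + 1540.6)/2 = 1206.
ΔI = 45200 − 32800 = 12400; midpoint Ī = (32800 + 45200)/2 = 39000.
η = (ΔQ/Q̄) ÷ (ΔI/Ī) = (669.2/1206) ÷ (12400/39000) = 1.75.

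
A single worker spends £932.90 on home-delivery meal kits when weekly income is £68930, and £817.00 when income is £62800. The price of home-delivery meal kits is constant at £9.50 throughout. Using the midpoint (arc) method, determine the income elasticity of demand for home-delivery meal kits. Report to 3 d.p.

1.423

With a constant price, Q₁ = 932.90/9.50 = 98.200 and Q₂ = 817.00/9.50 = 86.000 (equivalently, work directly with expenditure since P cancels).
Midpoint %ΔQ = (817.00 − 932.90)/874.95 = -0.13246; midpoint %ΔI = (62800 − 68930)/65865 = -0.09307.
η = -0.13246 / -0.09307 = 1.423.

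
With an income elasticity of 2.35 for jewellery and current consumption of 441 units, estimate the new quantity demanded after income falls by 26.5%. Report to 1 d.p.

%ΔQ ≈ η × %ΔI = 2.35 × (-26.5%) = -62.275%.
New Q ≈ 441 × (1 − 0.62275) = 166.4.

166.4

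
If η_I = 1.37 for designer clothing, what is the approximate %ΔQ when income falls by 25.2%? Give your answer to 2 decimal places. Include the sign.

-34.52%

%ΔQ ≈ η × %ΔI = 1.37 × (-25.2%) = -34.52%.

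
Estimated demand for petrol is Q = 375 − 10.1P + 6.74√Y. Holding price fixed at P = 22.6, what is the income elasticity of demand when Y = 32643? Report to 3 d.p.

At P = 22.6, Y = 32643: Q = 1364.481.
Holding P constant, ∂Q/∂Y = 6.74/(2√Y) = 0.0186524.
η_Y = (∂Q/∂Y)·(Y/Q) = 0.0186524 × (32643/1364.481) = 0.446.

0.446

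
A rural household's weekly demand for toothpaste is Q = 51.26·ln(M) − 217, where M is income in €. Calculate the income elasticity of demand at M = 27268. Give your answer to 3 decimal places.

0.167

At M = 27268: Q = 306.542.
dQ/dM = 51.26/M = 0.00187986 at this income.
η = (dQ/dM)·(M/Q) = 0.00187986 × (27268/306.542) = 0.167.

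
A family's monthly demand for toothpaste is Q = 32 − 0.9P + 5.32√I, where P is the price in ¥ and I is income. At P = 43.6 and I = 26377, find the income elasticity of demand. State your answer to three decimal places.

At P = 43.6, I = 26377: Q = 856.781.
Holding P constant, ∂Q/∂I = 5.32/(2√I) = 0.0163783.
η_I = (∂Q/∂I)·(I/Q) = 0.0163783 × (26377/856.781) = 0.504.

0.504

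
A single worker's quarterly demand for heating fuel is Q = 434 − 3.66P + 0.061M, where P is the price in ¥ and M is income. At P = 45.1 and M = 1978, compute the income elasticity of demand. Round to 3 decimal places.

0.310

At P = 45.1, M = 1978: Q = 389.592.
Holding P constant, ∂Q/∂M = 0.061.
η_M = (∂Q/∂M)·(M/Q) = 0.061 × (1978/389.592) = 0.310.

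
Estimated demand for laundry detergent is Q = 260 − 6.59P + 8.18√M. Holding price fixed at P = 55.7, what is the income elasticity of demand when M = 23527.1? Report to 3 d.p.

0.547

At P = 55.7, M = 23527.1: Q = 1147.630.
Holding P constant, ∂Q/∂M = 8.18/(2√M) = 0.0266648.
η_M = (∂Q/∂M)·(M/Q) = 0.0266648 × (23527.1/1147.630) = 0.547.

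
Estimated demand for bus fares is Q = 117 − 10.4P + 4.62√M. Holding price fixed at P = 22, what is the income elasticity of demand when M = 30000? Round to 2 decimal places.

0.58

At P = 22, M = 30000: Q = 688.407.
Holding P constant, ∂Q/∂M = 4.62/(2√M) = 0.0133368.
η_M = (∂Q/∂M)·(M/Q) = 0.0133368 × (30000/688.407) = 0.58.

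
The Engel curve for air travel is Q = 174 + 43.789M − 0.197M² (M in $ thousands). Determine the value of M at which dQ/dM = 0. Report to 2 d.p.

dQ/dM = 43.789 − 0.394M.
The good is inferior where dQ/dM < 0. Setting dQ/dM = 0 gives M = 43.789 / 0.394 = 111.14.

111.14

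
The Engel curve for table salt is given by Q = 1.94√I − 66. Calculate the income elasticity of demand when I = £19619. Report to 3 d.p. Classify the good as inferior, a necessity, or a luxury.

At I = 19619: Q = 205.732.
dQ/dI = 1.94/(2√I) = 0.00692522 at this income.
η = (dQ/dI)·(I/Q) = 0.00692522 × (19619/205.732) = 0.660.
Since 0 < η < 1, the good is a necessity.

0.660 (necessity)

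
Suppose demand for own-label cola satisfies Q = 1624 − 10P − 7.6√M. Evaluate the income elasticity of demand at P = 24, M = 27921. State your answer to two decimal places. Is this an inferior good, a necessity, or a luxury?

At P = 24, M = 27921: Q = 114.072.
Holding P constant, ∂Q/∂M = -7.6/(2√M) = -0.0227414.
η_M = (∂Q/∂M)·(M/Q) = -0.0227414 × (27921/114.072) = -5.57.
Since η < 0, this is an inferior good.

-5.57 (inferior good)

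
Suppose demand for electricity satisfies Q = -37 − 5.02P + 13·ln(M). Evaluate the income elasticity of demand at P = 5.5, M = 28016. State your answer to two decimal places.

At P = 5.5, M = 28016: Q = 68.517.
Holding P constant, ∂Q/∂M = 13/M = 0.000464021.
η_M = (∂Q/∂M)·(M/Q) = 0.000464021 × (28016/68.517) = 0.19.

0.19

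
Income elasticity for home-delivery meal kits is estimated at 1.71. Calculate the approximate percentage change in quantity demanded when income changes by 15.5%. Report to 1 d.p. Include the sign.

%ΔQ ≈ η × %ΔI = 1.71 × 15.5% = 26.5%.

26.5%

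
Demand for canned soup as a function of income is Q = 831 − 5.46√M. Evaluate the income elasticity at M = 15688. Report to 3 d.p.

At M = 15688: Q = 147.125.
dQ/dM = -5.46/(2√M) = -0.0217961 at this income.
η = (dQ/dM)·(M/Q) = -0.0217961 × (15688/147.125) = -2.324.

-2.324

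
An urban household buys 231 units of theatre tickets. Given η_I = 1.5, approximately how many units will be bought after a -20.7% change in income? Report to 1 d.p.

159.3

%ΔQ ≈ η × %ΔI = 1.5 × (-20.7%) = -31.05%.
New Q ≈ 231 × (1 − 0.3105) = 159.3.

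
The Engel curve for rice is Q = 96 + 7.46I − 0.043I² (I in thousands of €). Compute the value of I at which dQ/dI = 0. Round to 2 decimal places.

86.74

dQ/dI = 7.46 − 0.086I.
The good is inferior where dQ/dI < 0. Setting dQ/dI = 0 gives I = 7.46 / 0.086 = 86.74.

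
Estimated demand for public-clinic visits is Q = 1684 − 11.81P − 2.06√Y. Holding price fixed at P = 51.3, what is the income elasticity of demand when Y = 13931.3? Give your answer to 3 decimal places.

-0.146

At P = 51.3, Y = 13931.3: Q = 835.003.
Holding P constant, ∂Q/∂Y = -2.06/(2√Y) = -0.00872653.
η_Y = (∂Q/∂Y)·(Y/Q) = -0.00872653 × (13931.3/835.003) = -0.146.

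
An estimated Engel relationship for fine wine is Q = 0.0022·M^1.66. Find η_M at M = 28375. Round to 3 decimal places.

For Q = A·M^β the income elasticity is constant and equal to β.
Here β = 1.66, so η = 1.660.

1.660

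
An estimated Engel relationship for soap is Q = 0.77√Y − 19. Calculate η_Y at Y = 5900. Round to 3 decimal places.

0.737

At Y = 5900: Q = 40.145.
dQ/dY = 0.77/(2√Y) = 0.00501227 at this income.
η = (dQ/dY)·(Y/Q) = 0.00501227 × (5900/40.145) = 0.737.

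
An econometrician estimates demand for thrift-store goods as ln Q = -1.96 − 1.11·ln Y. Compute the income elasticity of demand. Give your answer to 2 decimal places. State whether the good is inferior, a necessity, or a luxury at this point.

-1.11 (inferior good)

In a log-linear demand, the coefficient on ln Y is the income elasticity.
So η = -1.11.
η < 0 ⇒ inferior good.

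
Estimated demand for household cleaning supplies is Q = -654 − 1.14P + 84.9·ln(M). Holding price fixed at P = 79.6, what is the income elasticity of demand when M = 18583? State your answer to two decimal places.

0.95

At P = 79.6, M = 18583: Q = 89.823.
Holding P constant, ∂Q/∂M = 84.9/M = 0.00456869.
η_M = (∂Q/∂M)·(M/Q) = 0.00456869 × (18583/89.823) = 0.95.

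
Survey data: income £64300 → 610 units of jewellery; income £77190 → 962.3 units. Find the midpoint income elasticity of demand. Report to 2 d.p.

ΔQ = 962.3 − 610 = 352.3; midpoint Q̄ = (610 + 962.3)/2 = 786.15.
ΔI = 77190 − 64300 = 12890; midpoint Ī = (64300 + 77190)/2 = 70745.
η = (ΔQ/Q̄) ÷ (ΔI/Ī) = (352.3/786.15) ÷ (12890/70745) = 2.46.

2.46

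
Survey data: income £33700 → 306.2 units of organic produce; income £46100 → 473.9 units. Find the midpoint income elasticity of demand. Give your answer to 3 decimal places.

1.383

ΔQ = 473.9 − 306.2 = 167.7; midpoint Q̄ = (306.2 + 473.9)/2 = 390.05.
ΔI = 46100 − 33700 = 12400; midpoint Ī = (33700 + 46100)/2 = 39900.
η = (ΔQ/Q̄) ÷ (ΔI/Ī) = (167.7/390.05) ÷ (12400/39900) = 1.383.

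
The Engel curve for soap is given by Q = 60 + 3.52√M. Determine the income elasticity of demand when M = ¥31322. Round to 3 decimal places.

0.456

At M = 31322: Q = 682.970.
dQ/dM = 3.52/(2√M) = 0.00994461 at this income.
η = (dQ/dM)·(M/Q) = 0.00994461 × (31322/682.970) = 0.456.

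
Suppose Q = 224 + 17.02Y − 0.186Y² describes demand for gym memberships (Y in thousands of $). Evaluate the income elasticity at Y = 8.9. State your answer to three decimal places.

At Y = 8.9: Q = 360.7449.
dQ/dY = 17.02 − 0.372Y = 13.70920.
η = (dQ/dY)·(Y/Q) = 13.70920 × (8.9/360.7449) = 0.338.

0.338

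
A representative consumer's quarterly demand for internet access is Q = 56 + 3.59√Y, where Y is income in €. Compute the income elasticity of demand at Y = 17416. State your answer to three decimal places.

At Y = 17416: Q = 529.771.
dQ/dY = 3.59/(2√Y) = 0.0136016 at this income.
η = (dQ/dY)·(Y/Q) = 0.0136016 × (17416/529.771) = 0.447.

0.447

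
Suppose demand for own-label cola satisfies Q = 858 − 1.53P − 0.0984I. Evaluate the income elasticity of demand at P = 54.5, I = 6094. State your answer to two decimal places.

-3.43

At P = 54.5, I = 6094: Q = 174.965.
Holding P constant, ∂Q/∂I = −0.0984.
η_I = (∂Q/∂I)·(I/Q) = -0.0984 × (6094/174.965) = -3.43.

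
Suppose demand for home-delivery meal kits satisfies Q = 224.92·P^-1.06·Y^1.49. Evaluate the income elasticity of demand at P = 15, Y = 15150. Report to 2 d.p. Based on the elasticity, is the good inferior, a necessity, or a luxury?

For a multiplicative demand Q = A·P^α·Y^β, the income elasticity is β everywhere.
Here β = 1.49, so η = 1.49.
Since η > 1, this is a luxury.

1.49 (luxury)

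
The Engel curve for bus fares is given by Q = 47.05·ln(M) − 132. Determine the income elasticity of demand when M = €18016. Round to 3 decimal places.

At M = 18016: Q = 329.044.
dQ/dM = 47.05/M = 0.00261157 at this income.
η = (dQ/dM)·(M/Q) = 0.00261157 × (18016/329.044) = 0.143.

0.143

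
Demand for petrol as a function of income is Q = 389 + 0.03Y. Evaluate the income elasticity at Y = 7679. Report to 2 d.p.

At Y = 7679: Q = 619.370.
dQ/dY = 0.03.
η = (dQ/dY)·(Y/Q) = 0.03 × (7679/619.370) = 0.37.

0.37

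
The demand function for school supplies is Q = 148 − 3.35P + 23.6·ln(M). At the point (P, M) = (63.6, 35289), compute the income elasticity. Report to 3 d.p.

0.130

At P = 63.6, M = 35289: Q = 182.063.
Holding P constant, ∂Q/∂M = 23.6/M = 0.000668764.
η_M = (∂Q/∂M)·(M/Q) = 0.000668764 × (35289/182.063) = 0.130.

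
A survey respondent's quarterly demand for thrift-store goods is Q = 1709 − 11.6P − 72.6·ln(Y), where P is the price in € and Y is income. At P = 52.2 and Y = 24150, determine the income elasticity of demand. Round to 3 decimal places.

At P = 52.2, Y = 24150: Q = 370.798.
Holding P constant, ∂Q/∂Y = -72.6/Y = -0.00300621.
η_Y = (∂Q/∂Y)·(Y/Q) = -0.00300621 × (24150/370.798) = -0.196.

-0.196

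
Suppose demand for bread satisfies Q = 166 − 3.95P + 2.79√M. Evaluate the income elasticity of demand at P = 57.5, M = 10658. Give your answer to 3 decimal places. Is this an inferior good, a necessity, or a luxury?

0.635 (necessity)

At P = 57.5, M = 10658: Q = 226.908.
Holding P constant, ∂Q/∂M = 2.79/(2√M) = 0.0135125.
η_M = (∂Q/∂M)·(M/Q) = 0.0135125 × (10658/226.908) = 0.635.
Since 0 < η < 1, this is a necessity.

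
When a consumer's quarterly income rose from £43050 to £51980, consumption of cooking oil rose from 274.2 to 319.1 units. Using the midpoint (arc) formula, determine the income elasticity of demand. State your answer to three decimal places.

0.805

ΔQ = 319.1 − 274.2 = 44.9; midpoint Q̄ = (274.2 + 319.1)/2 = 296.65.
ΔI = 51980 − 43050 = 8930; midpoint Ī = (43050 + 51980)/2 = 47515.
η = (ΔQ/Q̄) ÷ (ΔI/Ī) = (44.9/296.65) ÷ (8930/47515) = 0.805.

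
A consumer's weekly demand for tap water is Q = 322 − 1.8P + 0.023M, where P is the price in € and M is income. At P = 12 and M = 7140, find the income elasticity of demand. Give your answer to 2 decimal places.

At P = 12, M = 7140: Q = 464.620.
Holding P constant, ∂Q/∂M = 0.023.
η_M = (∂Q/∂M)·(M/Q) = 0.023 × (7140/464.620) = 0.35.

0.35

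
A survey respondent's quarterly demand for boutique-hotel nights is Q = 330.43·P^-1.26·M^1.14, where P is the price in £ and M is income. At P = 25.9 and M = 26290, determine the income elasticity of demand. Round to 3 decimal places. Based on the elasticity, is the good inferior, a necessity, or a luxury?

For a multiplicative demand Q = A·P^α·M^β, the income elasticity is β everywhere.
Here β = 1.14, so η = 1.140.
Since η > 1, this is a luxury.

1.140 (luxury)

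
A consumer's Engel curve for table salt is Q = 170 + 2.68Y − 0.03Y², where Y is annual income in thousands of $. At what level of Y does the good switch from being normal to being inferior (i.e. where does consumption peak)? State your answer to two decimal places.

dQ/dY = 2.68 − 0.06Y.
The good is inferior where dQ/dY < 0. Setting dQ/dY = 0 gives Y = 2.68 / 0.06 = 44.67.

44.67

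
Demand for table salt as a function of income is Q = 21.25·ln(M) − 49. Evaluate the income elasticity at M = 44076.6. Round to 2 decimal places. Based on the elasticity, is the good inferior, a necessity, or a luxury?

At M = 44076.6: Q = 178.241.
dQ/dM = 21.25/M = 0.000482115 at this income.
η = (dQ/dM)·(M/Q) = 0.000482115 × (44076.6/178.241) = 0.12.
Since 0 < η < 1, the good is a necessity.

0.12 (necessity)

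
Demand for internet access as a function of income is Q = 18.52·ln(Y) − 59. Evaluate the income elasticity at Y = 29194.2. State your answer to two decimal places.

0.14

At Y = 29194.2: Q = 131.418.
dQ/dY = 18.52/Y = 0.000634373 at this income.
η = (dQ/dY)·(Y/Q) = 0.000634373 × (29194.2/131.418) = 0.14.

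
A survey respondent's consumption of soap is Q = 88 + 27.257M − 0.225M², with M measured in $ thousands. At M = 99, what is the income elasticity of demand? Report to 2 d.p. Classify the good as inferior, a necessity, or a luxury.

At M = 99: Q = 581.2180.
dQ/dM = 27.257 − 0.45M = -17.29300.
η = (dQ/dM)·(M/Q) = -17.29300 × (99/581.2180) = -2.95.
η < 0 ⇒ inferior good.

-2.95 (inferior good)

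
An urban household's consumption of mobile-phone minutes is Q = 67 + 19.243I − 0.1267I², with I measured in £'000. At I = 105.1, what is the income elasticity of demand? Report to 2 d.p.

-1.13

At I = 105.1: Q = 689.9098.
dQ/dI = 19.243 − 0.2534I = -7.38934.
η = (dQ/dI)·(I/Q) = -7.38934 × (105.1/689.9098) = -1.13.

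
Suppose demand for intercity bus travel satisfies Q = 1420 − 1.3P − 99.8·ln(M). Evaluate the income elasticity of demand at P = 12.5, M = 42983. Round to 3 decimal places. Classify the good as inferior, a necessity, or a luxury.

-0.294 (inferior good)

At P = 12.5, M = 42983: Q = 339.028.
Holding P constant, ∂Q/∂M = -99.8/M = -0.00232185.
η_M = (∂Q/∂M)·(M/Q) = -0.00232185 × (42983/339.028) = -0.294.
Since η < 0, this is an inferior good.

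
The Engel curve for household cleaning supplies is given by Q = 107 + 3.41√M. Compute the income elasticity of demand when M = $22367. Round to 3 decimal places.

0.413

At M = 22367: Q = 616.986.
dQ/dM = 3.41/(2√M) = 0.0114004 at this income.
η = (dQ/dM)·(M/Q) = 0.0114004 × (22367/616.986) = 0.413.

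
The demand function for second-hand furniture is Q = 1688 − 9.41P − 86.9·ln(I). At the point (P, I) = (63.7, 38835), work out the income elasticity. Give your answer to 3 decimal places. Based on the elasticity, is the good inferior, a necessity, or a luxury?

-0.510 (inferior good)

At P = 63.7, I = 38835: Q = 170.304.
Holding P constant, ∂Q/∂I = -86.9/I = -0.00223767.
η_I = (∂Q/∂I)·(I/Q) = -0.00223767 × (38835/170.304) = -0.510.
Since η < 0, this is an inferior good.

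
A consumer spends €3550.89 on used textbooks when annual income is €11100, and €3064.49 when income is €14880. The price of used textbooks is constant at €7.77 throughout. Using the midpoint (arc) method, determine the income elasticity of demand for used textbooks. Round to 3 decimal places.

-0.505

With a constant price, Q₁ = 3550.89/7.77 = 457.000 and Q₂ = 3064.49/7.77 = 394.400 (equivalently, work directly with expenditure since P cancels).
Midpoint %ΔQ = (3064.49 − 3550.89)/3307.69 = -0.14705; midpoint %ΔI = (14880 − 11100)/12990 = 0.29099.
η = -0.14705 / 0.29099 = -0.505.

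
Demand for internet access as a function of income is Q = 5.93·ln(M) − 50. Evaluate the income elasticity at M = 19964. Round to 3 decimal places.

0.680

At M = 19964: Q = 8.717.
dQ/dM = 5.93/M = 0.000297035 at this income.
η = (dQ/dM)·(M/Q) = 0.000297035 × (19964/8.717) = 0.680.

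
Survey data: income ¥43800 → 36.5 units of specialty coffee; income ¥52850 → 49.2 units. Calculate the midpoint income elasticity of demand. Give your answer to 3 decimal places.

1.583

ΔQ = 49.2 − 36.5 = 12.7; midpoint Q̄ = (36.5 + 49.2)/2 = 42.85.
ΔI = 52850 − 43800 = 9050; midpoint Ī = (43800 + 52850)/2 = 48325.
η = (ΔQ/Q̄) ÷ (ΔI/Ī) = (12.7/42.85) ÷ (9050/48325) = 1.583.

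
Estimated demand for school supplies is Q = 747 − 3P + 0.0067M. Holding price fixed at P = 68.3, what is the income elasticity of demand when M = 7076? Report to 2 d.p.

0.08

At P = 68.3, M = 7076: Q = 589.509.
Holding P constant, ∂Q/∂M = 0.0067.
η_M = (∂Q/∂M)·(M/Q) = 0.0067 × (7076/589.509) = 0.08.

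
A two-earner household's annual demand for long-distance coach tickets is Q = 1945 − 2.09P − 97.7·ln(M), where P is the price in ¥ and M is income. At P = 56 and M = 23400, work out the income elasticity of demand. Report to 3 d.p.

At P = 56, M = 23400: Q = 845.050.
Holding P constant, ∂Q/∂M = -97.7/M = -0.00417521.
η_M = (∂Q/∂M)·(M/Q) = -0.00417521 × (23400/845.050) = -0.116.

-0.116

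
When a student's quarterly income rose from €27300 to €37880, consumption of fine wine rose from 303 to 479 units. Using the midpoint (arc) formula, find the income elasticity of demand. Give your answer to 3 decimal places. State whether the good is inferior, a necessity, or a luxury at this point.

ΔQ = 479 − 303 = 176; midpoint Q̄ = (303 + 479)/2 = 391.
ΔI = 37880 − 27300 = 10580; midpoint Ī = (27300 + 37880)/2 = 32590.
η = (ΔQ/Q̄) ÷ (ΔI/Ī) = (176/391) ÷ (10580/32590) = 1.387.
η > 1 ⇒ luxury.

1.387 (luxury)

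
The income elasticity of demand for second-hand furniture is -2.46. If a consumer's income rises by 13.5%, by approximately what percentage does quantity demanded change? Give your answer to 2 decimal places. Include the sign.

-33.21%

%ΔQ ≈ η × %ΔI = -2.46 × 13.5% = -33.21%.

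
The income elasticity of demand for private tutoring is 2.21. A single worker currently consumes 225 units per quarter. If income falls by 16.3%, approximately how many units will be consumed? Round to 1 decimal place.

143.9

%ΔQ ≈ η × %ΔI = 2.21 × (-16.3%) = -36.023%.
New Q ≈ 225 × (1 − 0.36023) = 143.9.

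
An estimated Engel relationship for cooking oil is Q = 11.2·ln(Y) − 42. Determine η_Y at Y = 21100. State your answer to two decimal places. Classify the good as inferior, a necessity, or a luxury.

At Y = 21100: Q = 69.519.
dQ/dY = 11.2/Y = 0.000530806 at this income.
η = (dQ/dY)·(Y/Q) = 0.000530806 × (21100/69.519) = 0.16.
Since 0 < η < 1, the good is a necessity.

0.16 (necessity)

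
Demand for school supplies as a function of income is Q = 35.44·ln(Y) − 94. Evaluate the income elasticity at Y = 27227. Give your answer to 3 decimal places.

At Y = 27227: Q = 267.912.
dQ/dY = 35.44/Y = 0.00130165 at this income.
η = (dQ/dY)·(Y/Q) = 0.00130165 × (27227/267.912) = 0.132.

0.132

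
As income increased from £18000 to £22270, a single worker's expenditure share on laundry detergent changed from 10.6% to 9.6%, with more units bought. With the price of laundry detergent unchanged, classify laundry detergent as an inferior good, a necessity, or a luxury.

Quantity rises but the budget share falls as income rises, so 0 < η < 1.

necessity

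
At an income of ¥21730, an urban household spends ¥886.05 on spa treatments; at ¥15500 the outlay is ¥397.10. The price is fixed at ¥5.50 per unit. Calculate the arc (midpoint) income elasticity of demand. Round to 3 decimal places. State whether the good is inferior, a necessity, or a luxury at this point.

2.277 (luxury)

With a constant price, Q₁ = 886.05/5.50 = 161.100 and Q₂ = 397.10/5.50 = 72.200 (equivalently, work directly with expenditure since P cancels).
Midpoint %ΔQ = (397.10 − 886.05)/641.58 = -0.76211; midpoint %ΔI = (15500 − 21730)/18615 = -0.33468.
η = -0.76211 / -0.33468 = 2.277.
η > 1 ⇒ luxury.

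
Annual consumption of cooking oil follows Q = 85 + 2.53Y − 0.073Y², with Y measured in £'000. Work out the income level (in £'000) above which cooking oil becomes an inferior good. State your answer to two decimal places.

17.33

dQ/dY = 2.53 − 0.146Y.
The good is inferior where dQ/dY < 0. Setting dQ/dY = 0 gives Y = 2.53 / 0.146 = 17.33.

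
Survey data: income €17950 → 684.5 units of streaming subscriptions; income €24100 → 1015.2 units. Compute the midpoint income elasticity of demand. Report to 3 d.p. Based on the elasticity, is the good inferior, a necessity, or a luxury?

1.330 (luxury)

ΔQ = 1015.2 − 684.5 = 330.7; midpoint Q̄ = (684.5 + 1015.2)/2 = 849.85.
ΔI = 24100 − 17950 = 6150; midpoint Ī = (17950 + 24100)/2 = 21025.
η = (ΔQ/Q̄) ÷ (ΔI/Ī) = (330.7/849.85) ÷ (6150/21025) = 1.330.
η > 1 ⇒ luxury.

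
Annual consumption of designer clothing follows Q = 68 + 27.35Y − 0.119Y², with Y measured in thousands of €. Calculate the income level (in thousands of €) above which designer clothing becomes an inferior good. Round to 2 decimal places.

114.92

dQ/dY = 27.35 − 0.238Y.
The good is inferior where dQ/dY < 0. Setting dQ/dY = 0 gives Y = 27.35 / 0.238 = 114.92.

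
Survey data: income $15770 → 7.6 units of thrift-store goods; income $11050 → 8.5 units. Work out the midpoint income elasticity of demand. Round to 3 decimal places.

ΔQ = 8.5 − 7.6 = 0.9; midpoint Q̄ = (7.6 + 8.5)/2 = 8.05.
ΔI = 11050 − 15770 = -4720; midpoint Ī = (15770 + 11050)/2 = 13410.
η = (ΔQ/Q̄) ÷ (ΔI/Ī) = (0.9/8.05) ÷ (-4720/13410) = -0.318.

-0.318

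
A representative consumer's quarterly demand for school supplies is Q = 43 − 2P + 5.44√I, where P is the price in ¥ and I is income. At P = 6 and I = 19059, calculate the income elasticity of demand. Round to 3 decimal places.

0.480

At P = 6, I = 19059: Q = 782.016.
Holding P constant, ∂Q/∂I = 5.44/(2√I) = 0.0197024.
η_I = (∂Q/∂I)·(I/Q) = 0.0197024 × (19059/782.016) = 0.480.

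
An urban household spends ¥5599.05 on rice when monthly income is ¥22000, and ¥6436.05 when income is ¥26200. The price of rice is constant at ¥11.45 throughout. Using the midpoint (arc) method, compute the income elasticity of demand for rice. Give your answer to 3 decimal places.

0.798

With a constant price, Q₁ = 5599.05/11.45 = 489.000 and Q₂ = 6436.05/11.45 = 562.100 (equivalently, work directly with expenditure since P cancels).
Midpoint %ΔQ = (6436.05 − 5599.05)/6017.55 = 0.13909; midpoint %ΔI = (26200 − 22000)/24100 = 0.17427.
η = 0.13909 / 0.17427 = 0.798.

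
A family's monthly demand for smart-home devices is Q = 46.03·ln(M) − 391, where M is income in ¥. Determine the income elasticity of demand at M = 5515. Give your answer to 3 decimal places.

8.280

At M = 5515: Q = 5.559.
dQ/dM = 46.03/M = 0.00834633 at this income.
η = (dQ/dM)·(M/Q) = 0.00834633 × (5515/5.559) = 8.280.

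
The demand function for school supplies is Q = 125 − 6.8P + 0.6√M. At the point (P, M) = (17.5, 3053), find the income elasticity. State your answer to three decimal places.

0.423

At P = 17.5, M = 3053: Q = 39.152.
Holding P constant, ∂Q/∂M = 0.6/(2√M) = 0.00542948.
η_M = (∂Q/∂M)·(M/Q) = 0.00542948 × (3053/39.152) = 0.423.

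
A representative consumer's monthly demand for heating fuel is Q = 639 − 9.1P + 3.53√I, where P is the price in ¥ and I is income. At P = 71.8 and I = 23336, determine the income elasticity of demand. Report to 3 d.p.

0.514

At P = 71.8, I = 23336: Q = 524.867.
Holding P constant, ∂Q/∂I = 3.53/(2√I) = 0.011554.
η_I = (∂Q/∂I)·(I/Q) = 0.011554 × (23336/524.867) = 0.514.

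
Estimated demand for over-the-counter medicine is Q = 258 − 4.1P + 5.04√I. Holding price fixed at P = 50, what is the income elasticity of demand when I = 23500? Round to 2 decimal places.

At P = 50, I = 23500: Q = 825.617.
Holding P constant, ∂Q/∂I = 5.04/(2√I) = 0.0164387.
η_I = (∂Q/∂I)·(I/Q) = 0.0164387 × (23500/825.617) = 0.47.

0.47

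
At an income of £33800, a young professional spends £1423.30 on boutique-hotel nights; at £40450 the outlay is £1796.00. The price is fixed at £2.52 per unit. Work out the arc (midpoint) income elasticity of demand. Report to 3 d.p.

With a constant price, Q₁ = 1423.30/2.52 = 564.802 and Q₂ = 1796.00/2.52 = 712.698 (equivalently, work directly with expenditure since P cancels).
Midpoint %ΔQ = (1796.00 − 1423.30)/1609.65 = 0.23154; midpoint %ΔI = (40450 − 33800)/37125 = 0.17912.
η = 0.23154 / 0.17912 = 1.293.

1.293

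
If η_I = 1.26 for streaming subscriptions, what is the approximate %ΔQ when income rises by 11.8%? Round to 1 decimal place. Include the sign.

%ΔQ ≈ η × %ΔI = 1.26 × 11.8% = 14.9%.

14.9%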